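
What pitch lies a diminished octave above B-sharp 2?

B 3

For an octave the letter name doesn't change: still B, an octave up.
Moving 11 semitones up from B#2 (the size of a diminished octave) reaches B3.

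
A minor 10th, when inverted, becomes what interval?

First reduce the compound minor tenth to its simple form, a minor third.
Inverted interval numbers add to nine, so a third pairs with a sixth (3 + 6 = 9).
The quality also flips — minor becomes major — giving a major sixth.

major sixth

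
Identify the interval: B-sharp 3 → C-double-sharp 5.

B to C spans two letter names (B-C), plus an octave: a ninth.
B#3 to C##5 is 14 semitones, matching the major ninth exactly, so the quality is major.
(Equivalently, a compound major second: a major second plus an octave.)

major ninth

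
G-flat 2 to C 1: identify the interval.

d12

Descending from Gb2 to C1 is the same interval as ascending C1 to Gb2.
C to G spans five letter names (C-D-E-F-G), plus an octave: a twelfth.
C1 to Gb2 spans 18 semitones — one semitone narrower than the perfect twelfth (19) — giving a diminished twelfth.
(Equivalently, a compound diminished fifth: a diminished fifth plus an octave.)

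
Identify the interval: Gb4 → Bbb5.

G to B spans three letter names (G-A-B), plus an octave — that makes it a tenth of some quality.
Gb4 to Bbb5 is 15 semitones, a half step short of the major tenth (16), so this is minor.
(Equivalently, a compound minor third: a minor third plus an octave.)

minor 10th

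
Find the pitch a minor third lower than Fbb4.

Three letter names down from F: D.
A minor third is 3 semitones; 3 semitones down from Fbb4 gives Dbb4.

Dbb4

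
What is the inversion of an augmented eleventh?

First reduce the compound augmented eleventh to its simple form, an augmented fourth.
Interval numbers invert to sum to nine: 4 + 5 = 9, so a fourth inverts to a fifth.
The quality also flips — augmented becomes diminished — giving a diminished fifth.

diminished 5th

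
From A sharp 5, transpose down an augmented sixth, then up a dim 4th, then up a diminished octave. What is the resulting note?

A#5 down an augmented sixth → C5 (10 semitones).
C5 up a diminished fourth → Fb5 (4 semitones).
A diminished octave up from Fb5 is Fbb6.

F double-flat 6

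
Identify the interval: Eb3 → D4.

E to D spans seven letter names (E-F-G-A-B-C-D), so the interval is some kind of seventh.
Counting semitones, Eb3→D4 is 11, which is the major seventh.

major seventh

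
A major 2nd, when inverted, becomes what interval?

Inverted interval numbers add to nine, so a second pairs with a seventh (2 + 7 = 9).
Quality inverts too: major becomes minor. That makes the inversion a minor seventh.

m7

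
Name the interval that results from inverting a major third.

minor sixth

The rule of nine gives the new number: 9 − 3 = 6, so a third becomes a sixth.
The quality also flips — major becomes minor — giving a minor sixth.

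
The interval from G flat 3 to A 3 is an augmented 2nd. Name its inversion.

Inverted interval numbers add to nine, so a second pairs with a seventh (2 + 7 = 9).
The quality also flips — augmented becomes diminished — giving a diminished seventh.

diminished 7th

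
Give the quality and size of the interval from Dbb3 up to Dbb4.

perfect octave

D to D is the same letter name, plus an octave: an octave.
The perfect octave spans 12 semitones, and Dbb3 to Dbb4 is exactly 12 semitones — so this is a perfect octave.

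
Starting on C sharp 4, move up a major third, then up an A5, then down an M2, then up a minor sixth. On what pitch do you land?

F double-sharp 5

Up a major third from C#4: E#4 (4 semitones up).
An augmented fifth up from E#4 is B##4.
A major second down from B##4 is A##4.
A##4 up a minor sixth → F##5 (8 semitones).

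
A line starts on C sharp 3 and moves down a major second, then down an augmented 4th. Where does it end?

A major second down from C#3 is B2.
B2 down an augmented fourth → F2 (6 semitones).

F 2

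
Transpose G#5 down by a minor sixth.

B#4

Counting six letter names down from G lands on B.
Moving 8 semitones down from G#5 (the size of a minor sixth) reaches B#4.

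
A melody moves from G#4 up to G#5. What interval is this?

perfect 8th

G to G is the same letter name, plus an octave: an octave.
The perfect octave spans 12 semitones, and G#4 to G#5 is exactly 12 semitones — so this is a perfect octave.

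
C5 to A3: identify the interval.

Descending from C5 to A3 is the same interval as ascending A3 to C5.
A to C spans three letter names (A-B-C), plus an octave — that makes it a tenth of some quality.
At 15 semitones, A3→C5 falls one short of a major tenth: minor.
(Equivalently, a compound minor third: a minor third plus an octave.)

minor tenth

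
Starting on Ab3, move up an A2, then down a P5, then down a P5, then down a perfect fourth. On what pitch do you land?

An augmented second up from Ab3 is B3.
Down a perfect fifth from B3: E3 (7 semitones down).
Down a perfect fifth from E3: A2 (7 semitones down).
A2 down a perfect fourth → E2 (5 semitones).

E2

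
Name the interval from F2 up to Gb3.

minor 9th

F to G spans two letter names (F-G), plus an octave, so the interval is some kind of ninth.
F2 to Gb3 is 13 semitones, a half step short of the major ninth (14), so this is minor.
(Equivalently, a compound minor second: a minor second plus an octave.)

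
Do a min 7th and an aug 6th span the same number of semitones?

Both span 10 semitones: a minor seventh and an augmented sixth are the same chromatic distance.

Yes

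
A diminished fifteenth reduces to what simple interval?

Each octave removed subtracts seven from the number: 15 − 7 = 8.
Quality carries through unchanged, so the simple form is a diminished octave.

d8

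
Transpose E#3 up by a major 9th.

F##4

Counting two letter names plus an octave up from E lands on F.
Moving 14 semitones up from E#3 (the size of a major ninth) reaches F##4.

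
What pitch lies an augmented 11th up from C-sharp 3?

The eleventh's letter: C up four letter names plus an octave → F.
An augmented eleventh is 18 semitones; 18 semitones up from C#3 gives F##4.

F-double-sharp 4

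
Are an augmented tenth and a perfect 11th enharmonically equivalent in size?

An augmented tenth = 17 semitones = a perfect eleventh; enharmonically equal.

Yes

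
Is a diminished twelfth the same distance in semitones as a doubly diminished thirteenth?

A diminished twelfth = 18 semitones = a doubly diminished thirteenth; enharmonically equal.

Yes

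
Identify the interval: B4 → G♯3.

minor tenth

Descending from B4 to G#3 is the same interval as ascending G#3 to B4.
G to B spans three letter names (G-A-B), plus an octave, so the interval is some kind of tenth.
G#3 to B4 is 15 semitones, a half step short of the major tenth (16), so this is minor.
(Equivalently, a compound minor third: a minor third plus an octave.)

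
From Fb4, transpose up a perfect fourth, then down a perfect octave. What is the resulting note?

Bbb3

A perfect fourth up from Fb4 is Bbb4.
Down a perfect octave from Bbb4: Bbb3 (12 semitones down).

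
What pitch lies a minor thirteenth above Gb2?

Six letters up from G (plus an octave) reaches E.
A minor thirteenth is 20 semitones; 20 semitones up from Gb2 gives Ebb4.

Ebb4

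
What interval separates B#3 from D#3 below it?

Descending from B#3 to D#3 is the same interval as ascending D#3 to B#3.
D to B spans six letter names (D-E-F-G-A-B): a sixth.
Counting semitones, D#3→B#3 is 9, which is the major sixth.

M6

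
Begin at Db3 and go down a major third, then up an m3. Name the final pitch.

Dbb3

Down a major third from Db3: Bbb2 (4 semitones down).
Bbb2 up a minor third → Dbb3 (3 semitones).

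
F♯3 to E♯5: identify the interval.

major fourteenth

F to E spans seven letter names (F-G-A-B-C-D-E), plus an octave: a fourteenth.
Counting semitones, F#3→E#5 is 23, which is the major fourteenth.
(Equivalently, a compound major seventh: a major seventh plus an octave.)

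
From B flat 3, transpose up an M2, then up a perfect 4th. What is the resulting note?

Up a major second from Bb3: C4 (2 semitones up).
C4 up a perfect fourth → F4 (5 semitones).

F 4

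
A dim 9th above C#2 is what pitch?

The ninth's letter: C up two letter names plus an octave → D.
Moving 12 semitones up from C#2 (the size of a diminished ninth) reaches Db3.

Db3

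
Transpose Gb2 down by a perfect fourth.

Db2

Counting four letter names down from G lands on D.
A perfect fourth is 5 semitones; 5 semitones down from Gb2 gives Db2.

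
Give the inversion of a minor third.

Inverted interval numbers add to nine, so a third pairs with a sixth (3 + 6 = 9).
The quality also flips — minor becomes major — giving a major sixth.

major 6th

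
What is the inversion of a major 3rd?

Interval numbers invert to sum to nine: 3 + 6 = 9, so a third inverts to a sixth.
The quality also flips — major becomes minor — giving a minor sixth.

minor sixth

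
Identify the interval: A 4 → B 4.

major second

A to B spans two letter names (A-B), so the interval is some kind of second.
The major second spans 2 semitones, and A4 to B4 is exactly 2 semitones — so this is a major second.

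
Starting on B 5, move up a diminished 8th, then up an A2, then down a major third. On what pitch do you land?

B5 up a diminished octave → Bb6 (11 semitones).
Up an augmented second from Bb6: C#7 (3 semitones up).
C#7 down a major third → A6 (4 semitones).

A 6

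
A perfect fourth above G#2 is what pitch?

The fourth takes the letter from G up to C.
A perfect fourth is 5 semitones; 5 semitones up from G#2 gives C#3.

C#3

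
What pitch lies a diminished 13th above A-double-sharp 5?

F-sharp 7

The thirteenth's letter: A up six letter names plus an octave → F.
A diminished thirteenth spans 19 semitones, so from A##5 the target pitch is F#7.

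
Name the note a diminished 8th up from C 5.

C flat 6

For an octave the letter name doesn't change: still C, an octave up.
A diminished octave spans 11 semitones, so from C5 the target pitch is Cb6.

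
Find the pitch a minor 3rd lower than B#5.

G##5

The third takes the letter from B down to G.
Moving 3 semitones down from B#5 (the size of a minor third) reaches G##5.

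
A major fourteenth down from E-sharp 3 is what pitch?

The fourteenth's letter: E down seven letter names plus an octave → F.
A major fourteenth spans 23 semitones, so from E#3 the target pitch is F#1.

F-sharp 1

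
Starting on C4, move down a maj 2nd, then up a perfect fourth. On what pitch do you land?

Eb4

Down a major second from C4: Bb3 (2 semitones down).
Bb3 up a perfect fourth → Eb4 (5 semitones).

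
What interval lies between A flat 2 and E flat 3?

P5

A to E spans five letter names (A-B-C-D-E), so the interval is some kind of fifth.
Counting semitones, Ab2→Eb3 is 7, which is the perfect fifth.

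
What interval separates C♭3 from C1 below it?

d15

Descending from Cb3 to C1 is the same interval as ascending C1 to Cb3.
C to C is the same letter name, plus 2 octaves, so the interval is some kind of fifteenth.
A perfect fifteenth would be 24 semitones; C1 to Cb3 is 23, one semitone narrower, so the interval is diminished.
(Equivalently, a compound diminished octave: a diminished octave plus an octave.)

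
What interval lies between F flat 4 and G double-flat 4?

minor 2nd

F to G spans two letter names (F-G), so the interval is some kind of second.
A major second would be 2 semitones, but Fb4 to Gbb4 is 1 — one semitone narrower, making it a minor second.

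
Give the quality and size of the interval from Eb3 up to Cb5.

minor thirteenth

E to C spans six letter names (E-F-G-A-B-C), plus an octave: a thirteenth.
A major thirteenth would be 21 semitones, but Eb3 to Cb5 is 20 — one semitone narrower, making it a minor thirteenth.
(Equivalently, a compound minor sixth: a minor sixth plus an octave.)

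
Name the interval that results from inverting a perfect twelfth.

perfect fourth

First reduce the compound perfect twelfth to its simple form, a perfect fifth.
Inverted interval numbers add to nine, so a fifth pairs with a fourth (5 + 4 = 9).
And perfect stays perfect under inversion, so we get a perfect fourth.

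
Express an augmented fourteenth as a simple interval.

augmented seventh

Take out an octave (7 from the number): 14 − 7 = 7.
So an augmented fourteenth is an octave plus an augmented seventh. The quality is unchanged.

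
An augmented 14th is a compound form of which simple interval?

Each octave removed subtracts seven from the number: 14 − 7 = 7.
That makes an augmented fourteenth a compound augmented seventh — an octave plus an augmented seventh.

A7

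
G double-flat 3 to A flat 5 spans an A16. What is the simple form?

augmented 2nd

Each octave removed subtracts seven from the number: 16 − 14 = 2.
Quality carries through unchanged, so the simple form is an augmented second.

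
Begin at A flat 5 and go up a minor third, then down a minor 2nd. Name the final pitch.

B flat 5

Ab5 up a minor third → Cb6 (3 semitones).
Down a minor second from Cb6: Bb5 (1 semitone down).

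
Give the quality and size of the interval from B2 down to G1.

major 10th

Descending from B2 to G1 is the same interval as ascending G1 to B2.
G to B spans three letter names (G-A-B), plus an octave — that makes it a tenth of some quality.
The major tenth spans 16 semitones, and G1 to B2 is exactly 16 semitones — so this is a major tenth.
(Equivalently, a compound major third: a major third plus an octave.)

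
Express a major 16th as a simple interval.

Take out 2 octaves (14 from the number): 16 − 14 = 2.
That makes a major sixteenth a compound major second — 2 octaves plus a major second.

M2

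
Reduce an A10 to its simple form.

A3

Take out an octave (7 from the number): 10 − 7 = 3.
Quality carries through unchanged, so the simple form is an augmented third.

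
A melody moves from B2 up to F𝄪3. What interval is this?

B to F spans five letter names (B-C-D-E-F): a fifth.
The perfect fifth is 7 semitones; here we have 8, one semitone wider: augmented.

A5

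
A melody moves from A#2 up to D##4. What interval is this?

A to D spans four letter names (A-B-C-D), plus an octave, so the interval is some kind of eleventh.
A perfect eleventh would be 17 semitones; A#2 to D##4 is 18, one semitone wider, so the interval is augmented.
(Equivalently, a compound augmented fourth: an augmented fourth plus an octave.)

augmented eleventh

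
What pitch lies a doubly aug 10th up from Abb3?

Three letters up from A (plus an octave) reaches C.
Moving 18 semitones up from Abb3 (the size of a doubly augmented tenth) reaches C#5.

C#5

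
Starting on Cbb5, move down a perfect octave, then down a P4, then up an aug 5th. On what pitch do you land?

Db4

Down a perfect octave from Cbb5: Cbb4 (12 semitones down).
A perfect fourth down from Cbb4 is Gbb3.
An augmented fifth up from Gbb3 is Db4.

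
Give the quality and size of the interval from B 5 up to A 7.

minor fourteenth

B to A spans seven letter names (B-C-D-E-F-G-A), plus an octave: a fourteenth.
At 22 semitones, B5→A7 falls one short of a major fourteenth: minor.
(Equivalently, a compound minor seventh: a minor seventh plus an octave.)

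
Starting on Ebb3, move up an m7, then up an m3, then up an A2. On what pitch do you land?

Up a minor seventh from Ebb3: Dbb4 (10 semitones up).
Up a minor third from Dbb4: Fbb4 (3 semitones up).
Fbb4 up an augmented second → Gb4 (3 semitones).

Gb4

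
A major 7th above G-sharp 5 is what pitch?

F-double-sharp 6

Counting seven letter names up from G lands on F.
A major seventh spans 11 semitones, so from G#5 the target pitch is F##6.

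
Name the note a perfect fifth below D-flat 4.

Counting five letter names down from D lands on G.
A perfect fifth spans 7 semitones, so from Db4 the target pitch is Gb3.

G-flat 3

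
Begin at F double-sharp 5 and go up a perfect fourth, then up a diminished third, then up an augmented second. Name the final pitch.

E sharp 6

F##5 up a perfect fourth → B#5 (5 semitones).
Up a diminished third from B#5: D6 (2 semitones up).
D6 up an augmented second → E#6 (3 semitones).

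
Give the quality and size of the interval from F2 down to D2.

minor 3rd

Descending from F2 to D2 is the same interval as ascending D2 to F2.
D to F spans three letter names (D-E-F) — that makes it a third of some quality.
D2 to F2 is 3 semitones, a half step short of the major third (4), so this is minor.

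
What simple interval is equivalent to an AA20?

AA6

Subtracting seven from the interval number removes an octave: 20 − 14 = 6.
So a doubly augmented twentieth is 2 octaves plus a doubly augmented sixth. The quality is unchanged.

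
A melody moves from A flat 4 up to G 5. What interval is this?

major seventh

A to G spans seven letter names (A-B-C-D-E-F-G), so the interval is some kind of seventh.
The major seventh spans 11 semitones, and Ab4 to G5 is exactly 11 semitones — so this is a major seventh.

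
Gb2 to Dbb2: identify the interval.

Descending from Gb2 to Dbb2 is the same interval as ascending Dbb2 to Gb2.
D to G spans four letter names (D-E-F-G): a fourth.
A perfect fourth would be 5 semitones; Dbb2 to Gb2 is 6, one semitone wider, so the interval is augmented.

augmented fourth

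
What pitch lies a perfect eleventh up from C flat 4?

The eleventh's letter: C up four letter names plus an octave → F.
Moving 17 semitones up from Cb4 (the size of a perfect eleventh) reaches Fb5.

F flat 5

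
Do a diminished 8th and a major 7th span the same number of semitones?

Yes

Both span 11 semitones: a diminished octave and a major seventh are the same chromatic distance.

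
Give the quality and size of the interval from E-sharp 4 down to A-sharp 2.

Descending from E#4 to A#2 is the same interval as ascending A#2 to E#4.
A to E spans five letter names (A-B-C-D-E), plus an octave: a twelfth.
The perfect twelfth spans 19 semitones, and A#2 to E#4 is exactly 19 semitones — so this is a perfect twelfth.
(Equivalently, a compound perfect fifth: a perfect fifth plus an octave.)

P12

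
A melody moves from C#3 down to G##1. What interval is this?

Descending from C#3 to G##1 is the same interval as ascending G##1 to C#3.
G to C spans four letter names (G-A-B-C), plus an octave: an eleventh.
The perfect eleventh is 17 semitones; here we have 16, one semitone narrower: diminished.
(Equivalently, a compound diminished fourth: a diminished fourth plus an octave.)

d11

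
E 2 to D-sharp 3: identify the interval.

major seventh

E to D spans seven letter names (E-F-G-A-B-C-D): a seventh.
The major seventh spans 11 semitones, and E2 to D#3 is exactly 11 semitones — so this is a major seventh.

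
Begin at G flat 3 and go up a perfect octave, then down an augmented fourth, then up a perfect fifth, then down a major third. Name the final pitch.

Gb3 up a perfect octave → Gb4 (12 semitones).
Down an augmented fourth from Gb4: Dbb4 (6 semitones down).
Dbb4 up a perfect fifth → Abb4 (7 semitones).
Abb4 down a major third → Fbb4 (4 semitones).

F double-flat 4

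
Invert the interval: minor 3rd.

major sixth

The rule of nine gives the new number: 9 − 3 = 6, so a third becomes a sixth.
Quality inverts too: minor becomes major. That makes the inversion a major sixth.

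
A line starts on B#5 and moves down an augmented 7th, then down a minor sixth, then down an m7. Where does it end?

F#3

An augmented seventh down from B#5 is C5.
Down a minor sixth from C5: E4 (8 semitones down).
E4 down a minor seventh → F#3 (10 semitones).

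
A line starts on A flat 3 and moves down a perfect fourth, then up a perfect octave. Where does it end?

E flat 4

A perfect fourth down from Ab3 is Eb3.
Eb3 up a perfect octave → Eb4 (12 semitones).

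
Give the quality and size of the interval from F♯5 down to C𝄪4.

diminished eleventh

Descending from F#5 to C##4 is the same interval as ascending C##4 to F#5.
C to F spans four letter names (C-D-E-F), plus an octave, so the interval is some kind of eleventh.
A perfect eleventh would be 17 semitones; C##4 to F#5 is 16, one semitone narrower, so the interval is diminished.
(Equivalently, a compound diminished fourth: a diminished fourth plus an octave.)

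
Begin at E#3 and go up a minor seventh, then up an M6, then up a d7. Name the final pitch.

E#3 up a minor seventh → D#4 (10 semitones).
D#4 up a major sixth → B#4 (9 semitones).
A diminished seventh up from B#4 is A5.

A5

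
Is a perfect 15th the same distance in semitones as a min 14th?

24 semitones (perfect fifteenth) vs 22 semitones (minor fourteenth): not equal.

No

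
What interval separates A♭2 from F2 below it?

minor 3rd

Descending from Ab2 to F2 is the same interval as ascending F2 to Ab2.
F to A spans three letter names (F-G-A): a third.
At 3 semitones, F2→Ab2 falls one short of a major third: minor.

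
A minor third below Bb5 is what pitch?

The third takes the letter from B down to G.
Moving 3 semitones down from Bb5 (the size of a minor third) reaches G5.

G5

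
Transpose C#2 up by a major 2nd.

The second takes the letter from C up to D.
Moving 2 semitones up from C#2 (the size of a major second) reaches D#2.

D#2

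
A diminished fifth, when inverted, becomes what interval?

augmented fourth

Inverted interval numbers add to nine, so a fifth pairs with a fourth (5 + 4 = 9).
And diminished becomes augmented under inversion, so we get an augmented fourth.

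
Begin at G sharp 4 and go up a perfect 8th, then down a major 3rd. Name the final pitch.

E 5

G#4 up a perfect octave → G#5 (12 semitones).
G#5 down a major third → E5 (4 semitones).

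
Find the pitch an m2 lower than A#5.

G##5

The second takes the letter from A down to G.
Moving 1 semitone down from A#5 (the size of a minor second) reaches G##5.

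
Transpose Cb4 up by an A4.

F4

Counting four letter names up from C lands on F.
Moving 6 semitones up from Cb4 (the size of an augmented fourth) reaches F4.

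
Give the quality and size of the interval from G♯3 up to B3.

G to B spans three letter names (G-A-B) — that makes it a third of some quality.
G#3 to B3 is 3 semitones, a half step short of the major third (4), so this is minor.

minor third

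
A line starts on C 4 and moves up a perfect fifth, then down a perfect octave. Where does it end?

G 3

Up a perfect fifth from C4: G4 (7 semitones up).
Down a perfect octave from G4: G3 (12 semitones down).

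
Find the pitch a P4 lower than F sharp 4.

C sharp 4

Four letter names down from F: C.
A perfect fourth spans 5 semitones, so from F#4 the target pitch is C#4.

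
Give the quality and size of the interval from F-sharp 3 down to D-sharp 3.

Descending from F#3 to D#3 is the same interval as ascending D#3 to F#3.
D to F spans three letter names (D-E-F): a third.
At 3 semitones, D#3→F#3 falls one short of a major third: minor.

minor third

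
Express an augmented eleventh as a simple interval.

augmented fourth

Subtracting seven from the interval number removes an octave: 11 − 7 = 4.
So an augmented eleventh is an octave plus an augmented fourth. The quality is unchanged.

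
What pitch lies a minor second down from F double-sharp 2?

Counting two letter names down from F lands on E.
Moving 1 semitone down from F##2 (the size of a minor second) reaches E##2.

E double-sharp 2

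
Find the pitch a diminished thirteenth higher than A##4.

Counting six letter names plus an octave up from A lands on F.
A diminished thirteenth is 19 semitones; 19 semitones up from A##4 gives F#6.

F#6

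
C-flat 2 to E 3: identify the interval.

A10

C to E spans three letter names (C-D-E), plus an octave: a tenth.
The major tenth is 16 semitones; here we have 17, one semitone wider: augmented.
(Equivalently, a compound augmented third: an augmented third plus an octave.)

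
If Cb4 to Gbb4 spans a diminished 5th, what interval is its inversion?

augmented 4th

The rule of nine gives the new number: 9 − 5 = 4, so a fifth becomes a fourth.
Quality inverts too: diminished becomes augmented. That makes the inversion an augmented fourth.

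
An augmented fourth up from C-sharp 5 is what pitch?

F-double-sharp 5

Counting four letter names up from C lands on F.
An augmented fourth spans 6 semitones, so from C#5 the target pitch is F##5.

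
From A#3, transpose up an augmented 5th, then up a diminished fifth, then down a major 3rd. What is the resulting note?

G#4

A#3 up an augmented fifth → E##4 (8 semitones).
A diminished fifth up from E##4 is B#4.
Down a major third from B#4: G#4 (4 semitones down).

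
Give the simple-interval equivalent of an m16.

minor second

Subtracting seven from the interval number removes an octave: 16 − 14 = 2.
So a minor sixteenth is 2 octaves plus a minor second. The quality is unchanged.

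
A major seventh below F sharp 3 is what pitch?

Counting seven letter names down from F lands on G.
A major seventh is 11 semitones; 11 semitones down from F#3 gives G2.

G 2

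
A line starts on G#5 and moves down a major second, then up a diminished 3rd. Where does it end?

A major second down from G#5 is F#5.
A diminished third up from F#5 is Ab5.

Ab5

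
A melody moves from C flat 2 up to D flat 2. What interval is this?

C to D spans two letter names (C-D): a second.
Counting semitones, Cb2→Db2 is 2, which is the major second.

major second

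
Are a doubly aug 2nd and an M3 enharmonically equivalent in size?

Yes

A doubly augmented second spans 4 semitones, and a major third also spans 4 semitones — they're enharmonic.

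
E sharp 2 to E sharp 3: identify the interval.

perfect 8th

E to E is the same letter name, plus an octave: an octave.
The perfect octave spans 12 semitones, and E#2 to E#3 is exactly 12 semitones — so this is a perfect octave.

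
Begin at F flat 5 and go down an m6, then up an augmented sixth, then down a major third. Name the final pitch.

Down a minor sixth from Fb5: Ab4 (8 semitones down).
Up an augmented sixth from Ab4: F#5 (10 semitones up).
Down a major third from F#5: D5 (4 semitones down).

D 5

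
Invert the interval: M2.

minor 7th

The rule of nine gives the new number: 9 − 2 = 7, so a second becomes a seventh.
Quality inverts too: major becomes minor. That makes the inversion a minor seventh.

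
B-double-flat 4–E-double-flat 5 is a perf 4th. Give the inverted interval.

The rule of nine gives the new number: 9 − 4 = 5, so a fourth becomes a fifth.
Quality inverts too: perfect stays perfect. That makes the inversion a perfect fifth.

perfect fifth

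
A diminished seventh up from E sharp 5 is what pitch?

D 6

Seven letter names up from E: D.
Moving 9 semitones up from E#5 (the size of a diminished seventh) reaches D6.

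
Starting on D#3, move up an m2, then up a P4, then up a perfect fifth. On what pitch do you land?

D#3 up a minor second → E3 (1 semitone).
E3 up a perfect fourth → A3 (5 semitones).
A perfect fifth up from A3 is E4.

E4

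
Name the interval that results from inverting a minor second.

Interval numbers invert to sum to nine: 2 + 7 = 9, so a second inverts to a seventh.
And minor becomes major under inversion, so we get a major seventh.

M7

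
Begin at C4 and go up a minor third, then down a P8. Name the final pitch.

Up a minor third from C4: Eb4 (3 semitones up).
A perfect octave down from Eb4 is Eb3.

Eb3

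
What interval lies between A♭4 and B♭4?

major second

A to B spans two letter names (A-B), so the interval is some kind of second.
Counting semitones, Ab4→Bb4 is 2, which is the major second.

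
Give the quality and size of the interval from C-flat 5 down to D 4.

diminished 7th

Descending from Cb5 to D4 is the same interval as ascending D4 to Cb5.
D to C spans seven letter names (D-E-F-G-A-B-C) — that makes it a seventh of some quality.
A major seventh would be 11 semitones; D4 to Cb5 is 9, two semitones narrower, so the interval is diminished.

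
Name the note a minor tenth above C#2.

E3

Counting three letter names plus an octave up from C lands on E.
A minor tenth is 15 semitones; 15 semitones up from C#2 gives E3.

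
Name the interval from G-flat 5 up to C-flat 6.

perfect fourth

G to C spans four letter names (G-A-B-C): a fourth.
Gb5 to Cb6 is 5 semitones, matching the perfect fourth exactly, so the quality is perfect.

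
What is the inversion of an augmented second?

Inverted interval numbers add to nine, so a second pairs with a seventh (2 + 7 = 9).
The quality also flips — augmented becomes diminished — giving a diminished seventh.

diminished seventh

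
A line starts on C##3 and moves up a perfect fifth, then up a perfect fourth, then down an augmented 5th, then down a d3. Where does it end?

Up a perfect fifth from C##3: G##3 (7 semitones up).
Up a perfect fourth from G##3: C##4 (5 semitones up).
Down an augmented fifth from C##4: F#3 (8 semitones down).
Down a diminished third from F#3: D##3 (2 semitones down).

D##3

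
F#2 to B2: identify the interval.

perfect 4th

F to B spans four letter names (F-G-A-B), so the interval is some kind of fourth.
The perfect fourth spans 5 semitones, and F#2 to B2 is exactly 5 semitones — so this is a perfect fourth.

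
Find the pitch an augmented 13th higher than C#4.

Counting six letter names plus an octave up from C lands on A.
An augmented thirteenth is 22 semitones; 22 semitones up from C#4 gives A##5.

A##5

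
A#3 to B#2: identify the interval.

minor 7th

Descending from A#3 to B#2 is the same interval as ascending B#2 to A#3.
B to A spans seven letter names (B-C-D-E-F-G-A): a seventh.
A major seventh would be 11 semitones, but B#2 to A#3 is 10 — one semitone narrower, making it a minor seventh.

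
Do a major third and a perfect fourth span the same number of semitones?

A major third is 4 semitones but a perfect fourth is 5 semitones — different sizes.

No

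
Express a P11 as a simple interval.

Take out an octave (7 from the number): 11 − 7 = 4.
That makes a perfect eleventh a compound perfect fourth — an octave plus a perfect fourth.

perfect 4th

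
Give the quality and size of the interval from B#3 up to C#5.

B to C spans two letter names (B-C), plus an octave — that makes it a ninth of some quality.
At 13 semitones, B#3→C#5 falls one short of a major ninth: minor.
(Equivalently, a compound minor second: a minor second plus an octave.)

m9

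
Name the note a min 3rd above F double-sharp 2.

Counting three letter names up from F lands on A.
Moving 3 semitones up from F##2 (the size of a minor third) reaches A#2.

A sharp 2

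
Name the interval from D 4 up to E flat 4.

minor 2nd

D to E spans two letter names (D-E): a second.
At 1 semitone, D4→Eb4 falls one short of a major second: minor.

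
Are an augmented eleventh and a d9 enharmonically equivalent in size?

No

An augmented eleventh is 18 semitones but a diminished ninth is 12 semitones — different sizes.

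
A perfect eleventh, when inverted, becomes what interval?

First reduce the compound perfect eleventh to its simple form, a perfect fourth.
The rule of nine gives the new number: 9 − 4 = 5, so a fourth becomes a fifth.
The quality also flips — perfect stays perfect — giving a perfect fifth.

P5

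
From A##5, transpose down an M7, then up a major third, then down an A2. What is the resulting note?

A##5 down a major seventh → B#4 (11 semitones).
Up a major third from B#4: D##5 (4 semitones up).
An augmented second down from D##5 is C#5.

C#5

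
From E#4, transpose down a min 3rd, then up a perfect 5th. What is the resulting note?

A minor third down from E#4 is C##4.
Up a perfect fifth from C##4: G##4 (7 semitones up).

G##4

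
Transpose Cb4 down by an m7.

Db3

The seventh takes the letter from C down to D.
Moving 10 semitones down from Cb4 (the size of a minor seventh) reaches Db3.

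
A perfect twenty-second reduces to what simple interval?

Take out 2 octaves (14 from the number): 22 − 14 = 8.
Quality carries through unchanged, so the simple form is a perfect octave.

perfect octave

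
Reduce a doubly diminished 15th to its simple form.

dd8

Subtracting seven from the interval number removes an octave: 15 − 7 = 8.
So a doubly diminished fifteenth is an octave plus a doubly diminished octave. The quality is unchanged.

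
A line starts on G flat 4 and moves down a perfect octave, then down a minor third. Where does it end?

E flat 3

A perfect octave down from Gb4 is Gb3.
Down a minor third from Gb3: Eb3 (3 semitones down).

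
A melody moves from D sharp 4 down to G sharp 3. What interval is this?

P5

Descending from D#4 to G#3 is the same interval as ascending G#3 to D#4.
G to D spans five letter names (G-A-B-C-D) — that makes it a fifth of some quality.
The perfect fifth spans 7 semitones, and G#3 to D#4 is exactly 7 semitones — so this is a perfect fifth.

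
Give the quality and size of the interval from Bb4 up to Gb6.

minor 13th

B to G spans six letter names (B-C-D-E-F-G), plus an octave, so the interval is some kind of thirteenth.
At 20 semitones, Bb4→Gb6 falls one short of a major thirteenth: minor.
(Equivalently, a compound minor sixth: a minor sixth plus an octave.)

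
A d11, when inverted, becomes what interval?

augmented 5th

First reduce the compound diminished eleventh to its simple form, a diminished fourth.
The rule of nine gives the new number: 9 − 4 = 5, so a fourth becomes a fifth.
The quality also flips — diminished becomes augmented — giving an augmented fifth.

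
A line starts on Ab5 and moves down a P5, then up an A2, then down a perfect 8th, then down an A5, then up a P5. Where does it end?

Eb4

A perfect fifth down from Ab5 is Db5.
Db5 up an augmented second → E5 (3 semitones).
E5 down a perfect octave → E4 (12 semitones).
Down an augmented fifth from E4: Ab3 (8 semitones down).
Ab3 up a perfect fifth → Eb4 (7 semitones).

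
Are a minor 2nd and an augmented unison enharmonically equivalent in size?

Yes

A minor second = 1 semitone = an augmented unison; enharmonically equal.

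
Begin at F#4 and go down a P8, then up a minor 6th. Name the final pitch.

D4

A perfect octave down from F#4 is F#3.
F#3 up a minor sixth → D4 (8 semitones).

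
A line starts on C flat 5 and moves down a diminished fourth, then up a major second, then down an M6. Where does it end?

Down a diminished fourth from Cb5: G4 (4 semitones down).
G4 up a major second → A4 (2 semitones).
Down a major sixth from A4: C4 (9 semitones down).

C 4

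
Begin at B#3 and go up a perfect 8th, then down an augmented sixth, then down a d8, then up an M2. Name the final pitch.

Up a perfect octave from B#3: B#4 (12 semitones up).
An augmented sixth down from B#4 is D4.
A diminished octave down from D4 is D#3.
D#3 up a major second → E#3 (2 semitones).

E#3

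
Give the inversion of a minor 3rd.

Interval numbers invert to sum to nine: 3 + 6 = 9, so a third inverts to a sixth.
And minor becomes major under inversion, so we get a major sixth.

M6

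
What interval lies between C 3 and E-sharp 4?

C to E spans three letter names (C-D-E), plus an octave: a tenth.
A major tenth would be 16 semitones; C3 to E#4 is 17, one semitone wider, so the interval is augmented.
(Equivalently, a compound augmented third: an augmented third plus an octave.)

augmented tenth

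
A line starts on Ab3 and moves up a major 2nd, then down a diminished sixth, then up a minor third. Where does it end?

F#3

Ab3 up a major second → Bb3 (2 semitones).
Bb3 down a diminished sixth → D#3 (7 semitones).
Up a minor third from D#3: F#3 (3 semitones up).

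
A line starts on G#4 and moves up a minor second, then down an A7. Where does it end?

Bbb3

A minor second up from G#4 is A4.
A4 down an augmented seventh → Bbb3 (12 semitones).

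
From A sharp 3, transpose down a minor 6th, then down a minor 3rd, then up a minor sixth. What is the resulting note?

A#3 down a minor sixth → C##3 (8 semitones).
Down a minor third from C##3: A##2 (3 semitones down).
A minor sixth up from A##2 is F##3.

F double-sharp 3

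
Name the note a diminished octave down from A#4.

For an octave the letter name doesn't change: still A, an octave down.
Moving 11 semitones down from A#4 (the size of a diminished octave) reaches A##3.

A##3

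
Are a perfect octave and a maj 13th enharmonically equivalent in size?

No

12 semitones (perfect octave) vs 21 semitones (major thirteenth): not equal.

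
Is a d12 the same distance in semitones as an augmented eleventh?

A diminished twelfth = 18 semitones = an augmented eleventh; enharmonically equal.

Yes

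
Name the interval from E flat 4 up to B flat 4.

perfect fifth

E to B spans five letter names (E-F-G-A-B), so the interval is some kind of fifth.
The perfect fifth spans 7 semitones, and Eb4 to Bb4 is exactly 7 semitones — so this is a perfect fifth.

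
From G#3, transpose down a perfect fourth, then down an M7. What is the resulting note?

G#3 down a perfect fourth → D#3 (5 semitones).
A major seventh down from D#3 is E2.

E2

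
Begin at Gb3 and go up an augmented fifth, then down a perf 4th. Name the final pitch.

A3

Up an augmented fifth from Gb3: D4 (8 semitones up).
A perfect fourth down from D4 is A3.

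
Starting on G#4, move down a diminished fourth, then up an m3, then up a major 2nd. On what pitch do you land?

G##4

A diminished fourth down from G#4 is D##4.
A minor third up from D##4 is F##4.
Up a major second from F##4: G##4 (2 semitones up).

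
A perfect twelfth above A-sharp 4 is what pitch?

E-sharp 6

Five letters up from A (plus an octave) reaches E.
A perfect twelfth spans 19 semitones, so from A#4 the target pitch is E#6.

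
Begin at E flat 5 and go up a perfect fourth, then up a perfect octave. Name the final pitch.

A perfect fourth up from Eb5 is Ab5.
A perfect octave up from Ab5 is Ab6.

A flat 6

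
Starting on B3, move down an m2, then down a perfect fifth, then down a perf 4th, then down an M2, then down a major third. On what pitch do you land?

E2

B3 down a minor second → A#3 (1 semitone).
Down a perfect fifth from A#3: D#3 (7 semitones down).
A perfect fourth down from D#3 is A#2.
Down a major second from A#2: G#2 (2 semitones down).
Down a major third from G#2: E2 (4 semitones down).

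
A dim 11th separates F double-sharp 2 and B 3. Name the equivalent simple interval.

Subtracting seven from the interval number removes an octave: 11 − 7 = 4.
That makes a diminished eleventh a compound diminished fourth — an octave plus a diminished fourth.

d4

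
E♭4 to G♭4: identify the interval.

minor third

E to G spans three letter names (E-F-G) — that makes it a third of some quality.
Eb4 to Gb4 is 3 semitones, a half step short of the major third (4), so this is minor.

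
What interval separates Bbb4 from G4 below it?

Descending from Bbb4 to G4 is the same interval as ascending G4 to Bbb4.
G to B spans three letter names (G-A-B) — that makes it a third of some quality.
G4 to Bbb4 spans 2 semitones — two semitones narrower than the major third (4) — giving a diminished third.

d3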